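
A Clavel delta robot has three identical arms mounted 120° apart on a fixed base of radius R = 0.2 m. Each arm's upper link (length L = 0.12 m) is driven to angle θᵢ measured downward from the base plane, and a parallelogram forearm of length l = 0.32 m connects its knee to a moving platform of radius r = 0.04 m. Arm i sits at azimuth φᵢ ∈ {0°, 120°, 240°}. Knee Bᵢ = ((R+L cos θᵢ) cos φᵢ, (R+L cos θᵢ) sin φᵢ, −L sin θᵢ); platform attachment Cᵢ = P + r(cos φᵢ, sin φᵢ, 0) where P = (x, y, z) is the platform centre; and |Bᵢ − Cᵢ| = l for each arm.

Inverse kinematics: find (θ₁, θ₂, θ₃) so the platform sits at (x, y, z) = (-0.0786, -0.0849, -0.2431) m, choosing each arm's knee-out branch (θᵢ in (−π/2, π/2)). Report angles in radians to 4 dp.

arm 1 (φ=0.0°): x'=-0.0786, y'=-0.0849
  A cos θ + B sin θ = C:  0.2386·cos θ + -0.2431·sin θ = -0.1468
  θ1 = atan2(B,A) + arccos(C/0.3406) = 1.2217
φ2=120.0° → target in arm frame (-0.0342, 0.1105)
  A cos θ + B sin θ = C:  0.1942·cos θ + -0.2431·sin θ = -0.0876
  γ=atan2(-0.2431,0.1942)=-0.8967;  ψ=arccos(-0.2817)=1.8563;  θ2=γ+ψ≈0.9597
φ3=240.0° → target in arm frame (0.1128, -0.0256)
  A=0.0472, B=-0.2431, C=(l²−L²−A²−y'²−z²)/(2L)=0.1084
  γ=atan2(-0.2431,0.0472)=-1.3791;  ψ=arccos(0.4378)=1.1176;  θ3=γ+ψ≈-0.2615

θ₁ = 1.2217, θ₂ = 0.9597, θ₃ = -0.2615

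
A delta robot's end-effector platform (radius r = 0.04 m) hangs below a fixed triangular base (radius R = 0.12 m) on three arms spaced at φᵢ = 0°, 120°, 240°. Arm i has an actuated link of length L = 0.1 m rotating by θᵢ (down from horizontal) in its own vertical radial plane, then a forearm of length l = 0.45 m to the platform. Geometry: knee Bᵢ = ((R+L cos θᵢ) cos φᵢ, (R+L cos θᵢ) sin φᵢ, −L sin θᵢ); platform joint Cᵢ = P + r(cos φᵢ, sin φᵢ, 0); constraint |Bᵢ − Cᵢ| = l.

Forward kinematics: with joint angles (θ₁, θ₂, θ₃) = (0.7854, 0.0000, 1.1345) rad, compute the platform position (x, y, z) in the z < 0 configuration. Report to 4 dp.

φ1=0.0°: virtual centre (0.1507, 0.0000, -0.0707), radius l
φ2=120.0°: virtual centre (-0.0900, 0.1559, 0.0000), radius l
φ3=240.0°: virtual centre (-0.0611, -0.1059, -0.0906), radius l
eliminate P² terms by subtracting sphere 1 from 2 and 3
linear system: -0.4814x+0.3118y = 0.0047−0.1414z; -0.4237x+-0.2118y = -0.0046−-0.0398z
det = 0.2340;  x = 0.0018+0.0749z,  y = 0.0178+-0.3380z
into |P−O₁|² = l²: 1.1198z² + 0.1071z + -0.1750 = 0;  Δ = 0.7954;  z = -0.4460 or 0.3504 → z<0 root = -0.4460
x = -0.0316, y = 0.1686

(-0.0316, 0.1686, -0.4460)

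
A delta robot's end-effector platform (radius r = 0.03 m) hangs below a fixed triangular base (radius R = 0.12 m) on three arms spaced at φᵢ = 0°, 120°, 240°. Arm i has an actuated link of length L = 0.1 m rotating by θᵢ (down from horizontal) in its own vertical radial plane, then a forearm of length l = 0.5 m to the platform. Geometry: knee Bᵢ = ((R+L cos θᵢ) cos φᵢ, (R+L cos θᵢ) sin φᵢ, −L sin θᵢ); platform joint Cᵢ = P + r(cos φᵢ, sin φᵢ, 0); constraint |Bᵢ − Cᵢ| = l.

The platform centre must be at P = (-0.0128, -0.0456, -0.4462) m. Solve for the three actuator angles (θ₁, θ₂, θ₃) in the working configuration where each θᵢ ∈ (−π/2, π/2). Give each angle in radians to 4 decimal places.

rotate P by −φ1: (-0.0128, -0.0456, -0.4462)
  e−x'=0.1028;  (l²−L²−(e−x')²−y'²−z²)/2L = 0.1413
  θ1 = atan2(B,A) + arccos(C/0.4579) = -0.0873
arm 2 (φ=120.0°): x'=-0.0331, y'=0.0339
  A cos θ + B sin θ = C:  0.1231·cos θ + -0.4462·sin θ = 0.1230
  θ2 = atan2(B,A) + arccos(C/0.4629) = 0.0001
rotate P by −φ3: (0.0459, 0.0117, -0.4462)
  A cos θ + B sin θ = C:  0.0441·cos θ + -0.4462·sin θ = 0.1941
  γ=atan2(-0.4462,0.0441)=-1.4723;  ψ=arccos(0.4329)=1.1231;  θ3=γ+ψ≈-0.3492

θ₁ = -0.0873, θ₂ = 0.0001, θ₃ = -0.3492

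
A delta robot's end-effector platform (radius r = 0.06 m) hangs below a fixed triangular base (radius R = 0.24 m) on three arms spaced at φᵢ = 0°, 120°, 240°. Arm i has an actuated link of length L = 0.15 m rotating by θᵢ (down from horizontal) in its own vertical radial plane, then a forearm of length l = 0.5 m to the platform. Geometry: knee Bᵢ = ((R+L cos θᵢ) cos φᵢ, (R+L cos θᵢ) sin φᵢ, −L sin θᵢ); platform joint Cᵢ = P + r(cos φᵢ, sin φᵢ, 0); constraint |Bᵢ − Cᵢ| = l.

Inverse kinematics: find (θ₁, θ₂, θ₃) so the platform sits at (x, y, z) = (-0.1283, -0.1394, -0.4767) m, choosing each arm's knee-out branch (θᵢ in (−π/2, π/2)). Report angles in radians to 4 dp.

θ₁ = 1.3092, θ₂ = 1.0475, θ₃ = 0.0001

arm 1 (φ=0.0°): x'=-0.1283, y'=-0.1394
  A=0.3083, B=-0.4767, C=(l²−L²−A²−y'²−z²)/(2L)=-0.3807
  √(A²+B²)=0.5677;  θ1 = -0.9967+2.3059 ≈ 1.3092
arm 2 (φ=120.0°): x'=-0.0566, y'=0.1808
  e−x'=0.2366;  (l²−L²−(e−x')²−y'²−z²)/2L = -0.2947
  θ2 = atan2(B,A) + arccos(C/0.5322) = 1.0475
arm 3 (φ=240.0°): x'=0.1849, y'=-0.0414
  e−x'=-0.0049;  (l²−L²−(e−x')²−y'²−z²)/2L = -0.0049
  θ3 = atan2(B,A) + arccos(C/0.4767) = 0.0001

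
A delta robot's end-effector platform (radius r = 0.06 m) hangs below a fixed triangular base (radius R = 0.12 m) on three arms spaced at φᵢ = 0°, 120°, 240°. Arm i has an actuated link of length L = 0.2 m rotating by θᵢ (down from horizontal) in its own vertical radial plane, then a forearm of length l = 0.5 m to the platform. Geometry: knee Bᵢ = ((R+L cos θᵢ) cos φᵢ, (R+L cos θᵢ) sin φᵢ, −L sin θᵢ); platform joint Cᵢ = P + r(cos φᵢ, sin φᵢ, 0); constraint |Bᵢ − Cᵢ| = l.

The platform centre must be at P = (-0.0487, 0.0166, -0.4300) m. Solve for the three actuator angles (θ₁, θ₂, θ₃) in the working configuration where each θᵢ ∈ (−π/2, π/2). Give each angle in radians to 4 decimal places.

θ₁ = 0.1742, θ₂ = -0.0875, θ₃ = -0.0002

φ1=0.0° → target in arm frame (-0.0487, 0.0166)
  A=0.1087, B=-0.4300, C=(l²−L²−A²−y'²−z²)/(2L)=0.0325
  θ1 = atan2(B,A) + arccos(C/0.4435) = 0.1742
φ2=120.0° → target in arm frame (0.0387, 0.0339)
  A cos θ + B sin θ = C:  0.0213·cos θ + -0.4300·sin θ = 0.0587
  θ2 = atan2(B,A) + arccos(C/0.4305) = -0.0875
arm 3 (φ=240.0°): x'=0.0100, y'=-0.0505
  A=0.0500, B=-0.4300, C=(l²−L²−A²−y'²−z²)/(2L)=0.0501
  γ=atan2(-0.4300,0.0500)=-1.4550;  ψ=arccos(0.1158)=1.4547;  θ3=γ+ψ≈-0.0002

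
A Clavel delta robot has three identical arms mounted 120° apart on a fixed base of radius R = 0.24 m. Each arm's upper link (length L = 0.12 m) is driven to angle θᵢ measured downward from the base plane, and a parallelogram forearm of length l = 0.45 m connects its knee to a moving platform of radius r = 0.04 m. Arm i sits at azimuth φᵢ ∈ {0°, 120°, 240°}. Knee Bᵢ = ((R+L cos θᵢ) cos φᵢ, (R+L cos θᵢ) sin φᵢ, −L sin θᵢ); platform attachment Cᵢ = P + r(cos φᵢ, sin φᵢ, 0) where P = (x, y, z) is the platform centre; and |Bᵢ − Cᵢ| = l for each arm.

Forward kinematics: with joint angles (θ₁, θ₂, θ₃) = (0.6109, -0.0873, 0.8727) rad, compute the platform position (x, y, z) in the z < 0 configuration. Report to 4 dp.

φ1=0.0°: virtual centre (0.2983, 0.0000, -0.0688), radius l
arm 2 at φ=120.0°: e+L cos θ2 = 0.3195;  S2 = (-0.1598, 0.2767, 0.0105)
φ3=240.0°: virtual centre (-0.1386, -0.2400, -0.0919), radius l
eliminate P² terms by subtracting sphere 1 from 2 and 3
plane₁₂: -0.9161x+0.5535y+0.1586z = 0.0085
det = 0.9233;  x = 0.0007+0.0548z,  y = 0.0164+-0.1959z
into |P−S₁|² = l²: 1.0414z² + 0.0986z + -0.1089 = 0;  Δ = 0.4634;  z = -0.3742 or 0.2795 → z<0 root = -0.3742
x = -0.0198, y = 0.0897

(-0.0198, 0.0897, -0.3742)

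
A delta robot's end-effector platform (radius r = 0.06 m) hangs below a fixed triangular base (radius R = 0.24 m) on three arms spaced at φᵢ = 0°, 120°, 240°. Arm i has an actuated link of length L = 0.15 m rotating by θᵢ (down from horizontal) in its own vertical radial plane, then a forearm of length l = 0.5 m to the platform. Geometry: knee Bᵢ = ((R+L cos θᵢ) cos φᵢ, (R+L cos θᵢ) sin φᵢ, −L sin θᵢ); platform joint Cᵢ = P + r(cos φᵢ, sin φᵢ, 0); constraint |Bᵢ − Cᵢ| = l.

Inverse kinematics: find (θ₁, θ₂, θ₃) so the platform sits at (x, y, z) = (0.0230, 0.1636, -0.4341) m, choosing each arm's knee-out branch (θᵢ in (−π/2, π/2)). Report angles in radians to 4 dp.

rotate P by −φ1: (0.0230, 0.1636, -0.4341)
  A cos θ + B sin θ = C:  0.1570·cos θ + -0.4341·sin θ = -0.0412
  θ1 = atan2(B,A) + arccos(C/0.4616) = 0.4364
arm 2 (φ=120.0°): x'=0.1302, y'=-0.1017
  e−x'=0.0498;  (l²−L²−(e−x')²−y'²−z²)/2L = 0.0874
  γ=atan2(-0.4341,0.0498)=-1.4565;  ψ=arccos(0.2001)=1.3693;  θ2=γ+ψ≈-0.0872
rotate P by −φ3: (-0.1532, -0.0619, -0.4341)
  e−x'=0.3332;  (l²−L²−(e−x')²−y'²−z²)/2L = -0.2526
  √(A²+B²)=0.5472;  θ3 = -0.9162+2.0506 ≈ 1.1344

θ₁ = 0.4364, θ₂ = -0.0872, θ₃ = 1.1344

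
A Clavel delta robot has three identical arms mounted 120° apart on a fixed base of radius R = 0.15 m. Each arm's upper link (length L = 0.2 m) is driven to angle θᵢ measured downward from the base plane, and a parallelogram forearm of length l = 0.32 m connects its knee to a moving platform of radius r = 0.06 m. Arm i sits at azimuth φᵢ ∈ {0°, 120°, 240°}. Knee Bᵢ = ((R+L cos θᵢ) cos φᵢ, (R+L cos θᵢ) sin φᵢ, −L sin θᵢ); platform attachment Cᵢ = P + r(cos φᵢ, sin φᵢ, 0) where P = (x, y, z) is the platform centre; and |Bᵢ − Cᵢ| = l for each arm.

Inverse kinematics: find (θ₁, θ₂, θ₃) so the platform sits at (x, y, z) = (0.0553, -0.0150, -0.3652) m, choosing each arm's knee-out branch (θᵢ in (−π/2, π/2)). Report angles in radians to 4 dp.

θ₁ = 0.6107, θ₂ = 0.9598, θ₃ = 0.8727

φ1=0.0° → target in arm frame (0.0553, -0.0150)
  A=0.0347, B=-0.3652, C=(l²−L²−A²−y'²−z²)/(2L)=-0.1810
  √(A²+B²)=0.3668;  θ1 = -1.4761+2.0868 ≈ 0.6107
φ2=120.0° → target in arm frame (-0.0406, -0.0404)
  A=0.1306, B=-0.3652, C=(l²−L²−A²−y'²−z²)/(2L)=-0.2242
  θ2 = atan2(B,A) + arccos(C/0.3879) = 0.9598
φ3=240.0° → target in arm frame (-0.0147, 0.0554)
  e−x'=0.1047;  (l²−L²−(e−x')²−y'²−z²)/2L = -0.2125
  √(A²+B²)=0.3799;  θ3 = -1.2917+2.1643 ≈ 0.8727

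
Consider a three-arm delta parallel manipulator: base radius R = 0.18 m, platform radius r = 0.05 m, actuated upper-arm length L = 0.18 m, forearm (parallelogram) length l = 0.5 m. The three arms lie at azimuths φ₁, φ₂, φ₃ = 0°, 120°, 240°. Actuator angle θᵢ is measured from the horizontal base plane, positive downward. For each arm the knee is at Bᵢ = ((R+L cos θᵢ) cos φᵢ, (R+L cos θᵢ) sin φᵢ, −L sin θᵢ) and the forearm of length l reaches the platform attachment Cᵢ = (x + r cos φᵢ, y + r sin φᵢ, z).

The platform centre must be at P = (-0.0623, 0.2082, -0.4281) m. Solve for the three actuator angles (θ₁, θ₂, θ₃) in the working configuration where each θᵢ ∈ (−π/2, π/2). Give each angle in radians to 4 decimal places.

arm 1 (φ=0.0°): x'=-0.0623, y'=0.2082
  A cos θ + B sin θ = C:  0.1923·cos θ + -0.4281·sin θ = -0.1278
  θ1 = atan2(B,A) + arccos(C/0.4693) = 0.6979
arm 2 (φ=120.0°): x'=0.2115, y'=-0.0501
  e−x'=-0.0815;  (l²−L²−(e−x')²−y'²−z²)/2L = 0.0699
  θ2 = atan2(B,A) + arccos(C/0.4358) = -0.3492
rotate P by −φ3: (-0.1492, -0.1581, -0.4281)
  A=0.2792, B=-0.4281, C=(l²−L²−A²−y'²−z²)/(2L)=-0.1905
  γ=atan2(-0.4281,0.2792)=-0.9930;  ψ=arccos(-0.3727)=1.9528;  θ3=γ+ψ≈0.9598

θ₁ = 0.6979, θ₂ = -0.3492, θ₃ = 0.9598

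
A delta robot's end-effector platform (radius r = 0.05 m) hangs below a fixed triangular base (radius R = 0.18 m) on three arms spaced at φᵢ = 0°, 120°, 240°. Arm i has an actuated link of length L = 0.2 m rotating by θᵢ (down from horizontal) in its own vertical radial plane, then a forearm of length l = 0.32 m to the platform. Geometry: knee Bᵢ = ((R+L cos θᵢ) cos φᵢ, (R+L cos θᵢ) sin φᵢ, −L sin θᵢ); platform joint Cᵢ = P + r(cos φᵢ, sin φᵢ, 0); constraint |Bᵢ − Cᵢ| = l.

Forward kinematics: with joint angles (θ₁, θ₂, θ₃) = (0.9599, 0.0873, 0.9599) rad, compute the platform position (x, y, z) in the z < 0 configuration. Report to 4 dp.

(-0.0518, 0.0896, -0.2443)

φ1=0.0°: virtual centre (0.2447, 0.0000, -0.1638), radius l
arm 2 at φ=120.0°: ρ2 = 0.3292;  centre 2 = (-0.1646, 0.2851, -0.0174)
φ3=240.0°: virtual centre (-0.1224, -0.2119, -0.1638), radius l
|centre ₂|²−|centre ₁|² = 0.0220;  |centre ₃|²−|centre ₁|² = 0.0000
linear system: -0.8187x+0.5703y = 0.0220−0.2928z; -0.7342x+-0.4239y = 0.0000−0.0000z
Cramer: x(z) = -0.0122+0.1621z;  y(z) = 0.0211-0.2807z
sphere 1 gives Az²+Bz+C=0 with A=1.1051, B=0.2326, C=-0.0091;  B²−4AC=0.0944;  roots -0.2443, 0.0338;  negative root z = -0.2443
x = -0.0518, y = 0.0896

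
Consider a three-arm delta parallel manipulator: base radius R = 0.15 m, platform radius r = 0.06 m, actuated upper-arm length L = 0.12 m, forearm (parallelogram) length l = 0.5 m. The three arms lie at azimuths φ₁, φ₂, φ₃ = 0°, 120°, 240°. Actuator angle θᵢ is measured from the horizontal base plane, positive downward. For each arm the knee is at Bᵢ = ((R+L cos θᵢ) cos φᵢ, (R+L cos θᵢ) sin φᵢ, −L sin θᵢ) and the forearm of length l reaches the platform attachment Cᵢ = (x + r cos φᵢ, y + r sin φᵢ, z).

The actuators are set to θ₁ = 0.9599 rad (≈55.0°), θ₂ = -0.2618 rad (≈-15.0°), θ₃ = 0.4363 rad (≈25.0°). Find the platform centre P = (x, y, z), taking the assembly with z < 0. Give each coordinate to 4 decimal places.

centre 1 = (0.1588·cos0.0°, 0.1588·sin0.0°, -0.0983) = (0.1588, 0.0000, -0.0983)
φ2=120.0°: virtual centre (-0.1030, 0.1783, 0.0311), radius l
centre 3 = (0.1988·cos240.0°, 0.1988·sin240.0°, -0.0507) = (-0.0994, -0.1721, -0.0507)
eliminate P² terms by subtracting sphere 1 from 2 and 3
linear system: -0.5236x+0.3566y = 0.0085−0.2587z; -0.5164x+-0.3443y = 0.0072−0.0952z
det = 0.3644;  x = -0.0150+0.3375z,  y = 0.0017+-0.2299z
into |P−centre ₁|² = l²: 1.1668z² + 0.0784z + -0.2101 = 0;  Δ = 0.9867;  z = -0.4593 or 0.3921 → z<0 root = -0.4593
x = -0.1701, y = 0.1073

(-0.1701, 0.1073, -0.4593)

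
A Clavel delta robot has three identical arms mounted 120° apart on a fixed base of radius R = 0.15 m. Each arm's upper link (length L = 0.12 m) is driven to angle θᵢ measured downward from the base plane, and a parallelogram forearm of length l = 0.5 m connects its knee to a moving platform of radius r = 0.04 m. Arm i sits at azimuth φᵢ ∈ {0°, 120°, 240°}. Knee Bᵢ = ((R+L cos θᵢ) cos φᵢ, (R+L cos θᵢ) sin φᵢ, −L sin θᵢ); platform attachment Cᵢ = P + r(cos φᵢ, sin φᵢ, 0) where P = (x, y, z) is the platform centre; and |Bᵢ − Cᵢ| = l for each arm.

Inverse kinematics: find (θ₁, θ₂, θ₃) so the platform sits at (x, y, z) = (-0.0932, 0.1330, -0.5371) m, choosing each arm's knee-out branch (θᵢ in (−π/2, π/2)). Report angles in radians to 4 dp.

φ1=0.0° → target in arm frame (-0.0932, 0.1330)
  A cos θ + B sin θ = C:  0.2032·cos θ + -0.5371·sin θ = -0.4661
  √(A²+B²)=0.5743;  θ1 = -1.2091+2.5177 ≈ 1.3086
rotate P by −φ2: (0.1618, 0.0142, -0.5371)
  e−x'=-0.0518;  (l²−L²−(e−x')²−y'²−z²)/2L = -0.2323
  γ=atan2(-0.5371,-0.0518)=-1.6669;  ψ=arccos(-0.4306)=2.0159;  θ2=γ+ψ≈0.3490
rotate P by −φ3: (-0.0686, -0.1472, -0.5371)
  e−x'=0.1786;  (l²−L²−(e−x')²−y'²−z²)/2L = -0.4435
  γ=atan2(-0.5371,0.1786)=-1.2498;  ψ=arccos(-0.7836)=2.4712;  θ3=γ+ψ≈1.2214

θ₁ = 1.3086, θ₂ = 0.3490, θ₃ = 1.2214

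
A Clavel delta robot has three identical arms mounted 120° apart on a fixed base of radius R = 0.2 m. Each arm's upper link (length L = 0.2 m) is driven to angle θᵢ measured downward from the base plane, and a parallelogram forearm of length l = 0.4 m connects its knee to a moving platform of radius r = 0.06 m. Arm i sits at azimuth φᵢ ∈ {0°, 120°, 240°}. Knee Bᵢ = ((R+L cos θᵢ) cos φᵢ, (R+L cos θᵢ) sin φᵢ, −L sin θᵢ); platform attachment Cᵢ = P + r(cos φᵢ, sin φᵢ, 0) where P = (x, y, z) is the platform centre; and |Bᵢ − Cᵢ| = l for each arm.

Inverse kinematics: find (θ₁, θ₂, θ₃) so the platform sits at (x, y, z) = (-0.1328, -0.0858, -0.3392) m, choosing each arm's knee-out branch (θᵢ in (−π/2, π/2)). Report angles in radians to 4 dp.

θ₁ = 1.1344, θ₂ = 0.6980, θ₃ = -0.0002

rotate P by −φ1: (-0.1328, -0.0858, -0.3392)
  A=0.2728, B=-0.3392, C=(l²−L²−A²−y'²−z²)/(2L)=-0.1921
  θ1 = atan2(B,A) + arccos(C/0.4353) = 1.1344
arm 2 (φ=120.0°): x'=-0.0079, y'=0.1579
  A cos θ + B sin θ = C:  0.1479·cos θ + -0.3392·sin θ = -0.1047
  γ=atan2(-0.3392,0.1479)=-1.1596;  ψ=arccos(-0.2829)=1.8576;  θ2=γ+ψ≈0.6980
rotate P by −φ3: (0.1407, -0.0721, -0.3392)
  A=-0.0007, B=-0.3392, C=(l²−L²−A²−y'²−z²)/(2L)=-0.0006
  γ=atan2(-0.3392,-0.0007)=-1.5729;  ψ=arccos(-0.0019)=1.5727;  θ3=γ+ψ≈-0.0002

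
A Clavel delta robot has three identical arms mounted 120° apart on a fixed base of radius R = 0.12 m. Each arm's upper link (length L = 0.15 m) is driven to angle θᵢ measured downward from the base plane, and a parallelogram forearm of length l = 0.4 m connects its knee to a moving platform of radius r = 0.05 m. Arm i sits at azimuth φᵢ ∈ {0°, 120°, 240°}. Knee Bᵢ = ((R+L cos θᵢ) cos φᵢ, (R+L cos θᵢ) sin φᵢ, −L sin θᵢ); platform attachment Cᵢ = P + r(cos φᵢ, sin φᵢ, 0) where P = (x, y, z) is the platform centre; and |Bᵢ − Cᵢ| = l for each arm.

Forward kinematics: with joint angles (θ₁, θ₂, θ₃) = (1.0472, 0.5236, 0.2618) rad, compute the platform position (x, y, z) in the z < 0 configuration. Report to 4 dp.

S1 = (0.1450·cos0.0°, 0.1450·sin0.0°, -0.1299) = (0.1450, 0.0000, -0.1299)
arm 2 at φ=120.0°: ρ2 = 0.1999;  S2 = (-0.1000, 0.1731, -0.0750)
φ3=240.0°: virtual centre (-0.1074, -0.1861, -0.0388), radius l
subtract pairs → two planes through P
linear system: -0.4899x+0.3462y = 0.0077−0.1098z; -0.5049x+-0.3722y = 0.0098−0.1822z
Cramer: x(z) = -0.0175+0.2910z;  y(z) = -0.0026+0.0946z
sphere 1 gives Az²+Bz+C=0 with A=1.0937, B=0.1647, C=-0.1167;  B²−4AC=0.5377;  roots -0.4106, 0.2599;  negative root z = -0.4106
x = -0.1370, y = -0.0414

(-0.1370, -0.0414, -0.4106)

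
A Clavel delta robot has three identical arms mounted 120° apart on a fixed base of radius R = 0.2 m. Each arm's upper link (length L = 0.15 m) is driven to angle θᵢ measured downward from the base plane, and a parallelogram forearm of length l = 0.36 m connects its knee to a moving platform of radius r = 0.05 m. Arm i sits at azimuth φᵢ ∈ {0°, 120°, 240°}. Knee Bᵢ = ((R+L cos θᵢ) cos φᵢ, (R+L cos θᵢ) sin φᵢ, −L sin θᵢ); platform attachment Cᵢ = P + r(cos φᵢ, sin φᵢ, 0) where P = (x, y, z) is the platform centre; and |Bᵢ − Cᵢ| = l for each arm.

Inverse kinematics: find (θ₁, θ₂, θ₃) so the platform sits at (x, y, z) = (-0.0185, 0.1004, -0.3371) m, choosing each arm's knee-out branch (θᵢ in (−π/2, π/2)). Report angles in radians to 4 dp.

θ₁ = 0.8730, θ₂ = 0.2619, θ₃ = 1.1343

φ1=0.0° → target in arm frame (-0.0185, 0.1004)
  e−x'=0.1685;  (l²−L²−(e−x')²−y'²−z²)/2L = -0.1500
  √(A²+B²)=0.3769;  θ1 = -1.1073+1.9802 ≈ 0.8730
φ2=120.0° → target in arm frame (0.0962, -0.0342)
  A cos θ + B sin θ = C:  0.0538·cos θ + -0.3371·sin θ = -0.0353
  √(A²+B²)=0.3414;  θ2 = -1.4125+1.6745 ≈ 0.2619
φ3=240.0° → target in arm frame (-0.0777, -0.0662)
  A=0.2277, B=-0.3371, C=(l²−L²−A²−y'²−z²)/(2L)=-0.2092
  θ3 = atan2(B,A) + arccos(C/0.4068) = 1.1343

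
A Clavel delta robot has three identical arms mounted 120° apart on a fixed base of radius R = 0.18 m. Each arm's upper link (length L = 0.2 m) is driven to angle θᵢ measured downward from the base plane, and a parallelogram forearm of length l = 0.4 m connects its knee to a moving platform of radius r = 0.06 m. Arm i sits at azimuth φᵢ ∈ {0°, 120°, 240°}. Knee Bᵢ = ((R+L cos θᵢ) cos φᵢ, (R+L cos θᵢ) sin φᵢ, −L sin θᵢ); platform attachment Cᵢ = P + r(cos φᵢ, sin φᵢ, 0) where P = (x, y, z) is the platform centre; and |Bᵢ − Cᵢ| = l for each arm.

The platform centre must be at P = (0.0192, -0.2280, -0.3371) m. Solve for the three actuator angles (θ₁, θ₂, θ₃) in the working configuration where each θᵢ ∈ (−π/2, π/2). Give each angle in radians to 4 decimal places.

θ₁ = 0.6981, θ₂ = 1.3963, θ₃ = -0.0871

arm 1 (φ=0.0°): x'=0.0192, y'=-0.2280
  A=0.1008, B=-0.3371, C=(l²−L²−A²−y'²−z²)/(2L)=-0.1395
  √(A²+B²)=0.3518;  θ1 = -1.2802+1.9783 ≈ 0.6981
arm 2 (φ=120.0°): x'=-0.2071, y'=0.0974
  e−x'=0.3271;  (l²−L²−(e−x')²−y'²−z²)/2L = -0.2752
  √(A²+B²)=0.4697;  θ2 = -0.8005+2.1968 ≈ 1.3963
φ3=240.0° → target in arm frame (0.1879, 0.1306)
  A=-0.0679, B=-0.3371, C=(l²−L²−A²−y'²−z²)/(2L)=-0.0383
  γ=atan2(-0.3371,-0.0679)=-1.7694;  ψ=arccos(-0.1113)=1.6823;  θ3=γ+ψ≈-0.0871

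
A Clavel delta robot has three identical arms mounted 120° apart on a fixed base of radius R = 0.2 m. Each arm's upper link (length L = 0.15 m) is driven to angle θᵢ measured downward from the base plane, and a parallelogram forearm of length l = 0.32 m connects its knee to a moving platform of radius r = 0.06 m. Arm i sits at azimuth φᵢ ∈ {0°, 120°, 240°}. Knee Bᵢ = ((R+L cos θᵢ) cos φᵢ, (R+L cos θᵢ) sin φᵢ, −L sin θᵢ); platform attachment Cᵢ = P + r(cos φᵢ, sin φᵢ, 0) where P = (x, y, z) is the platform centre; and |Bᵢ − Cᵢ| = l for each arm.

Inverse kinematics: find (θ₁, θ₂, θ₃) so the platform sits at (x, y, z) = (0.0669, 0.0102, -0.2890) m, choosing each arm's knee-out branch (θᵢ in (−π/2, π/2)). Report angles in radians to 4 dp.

θ₁ = 0.3493, θ₂ = 0.8729, θ₃ = 0.9598

φ1=0.0° → target in arm frame (0.0669, 0.0102)
  A=0.0731, B=-0.2890, C=(l²−L²−A²−y'²−z²)/(2L)=-0.0302
  √(A²+B²)=0.2981;  θ1 = -1.3231+1.6724 ≈ 0.3493
arm 2 (φ=120.0°): x'=-0.0246, y'=-0.0630
  A=0.1646, B=-0.2890, C=(l²−L²−A²−y'²−z²)/(2L)=-0.1156
  γ=atan2(-0.2890,0.1646)=-1.0530;  ψ=arccos(-0.3477)=1.9259;  θ2=γ+ψ≈0.8729
arm 3 (φ=240.0°): x'=-0.0423, y'=0.0528
  e−x'=0.1823;  (l²−L²−(e−x')²−y'²−z²)/2L = -0.1321
  √(A²+B²)=0.3417;  θ3 = -1.0081+1.9679 ≈ 0.9598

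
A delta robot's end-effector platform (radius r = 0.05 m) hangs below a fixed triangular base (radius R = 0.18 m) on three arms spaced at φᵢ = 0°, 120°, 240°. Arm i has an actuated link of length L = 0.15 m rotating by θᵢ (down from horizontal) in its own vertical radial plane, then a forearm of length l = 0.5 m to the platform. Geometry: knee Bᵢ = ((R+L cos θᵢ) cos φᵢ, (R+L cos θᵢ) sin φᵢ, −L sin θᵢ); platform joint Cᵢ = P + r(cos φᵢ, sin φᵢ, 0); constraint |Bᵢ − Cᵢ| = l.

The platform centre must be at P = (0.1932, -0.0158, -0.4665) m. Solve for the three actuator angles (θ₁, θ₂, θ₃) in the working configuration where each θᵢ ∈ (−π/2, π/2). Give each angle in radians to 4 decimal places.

θ₁ = -0.1746, θ₂ = 0.9598, θ₃ = 0.8727

arm 1 (φ=0.0°): x'=0.1932, y'=-0.0158
  A cos θ + B sin θ = C:  -0.0632·cos θ + -0.4665·sin θ = 0.0188
  √(A²+B²)=0.4708;  θ1 = -1.7055+1.5309 ≈ -0.1746
rotate P by −φ2: (-0.1103, -0.1594, -0.4665)
  A=0.2403, B=-0.4665, C=(l²−L²−A²−y'²−z²)/(2L)=-0.2442
  √(A²+B²)=0.5247;  θ2 = -1.0952+2.0549 ≈ 0.9598
φ3=240.0° → target in arm frame (-0.0829, 0.1752)
  A cos θ + B sin θ = C:  0.2129·cos θ + -0.4665·sin θ = -0.2205
  θ3 = atan2(B,A) + arccos(C/0.5128) = 0.8727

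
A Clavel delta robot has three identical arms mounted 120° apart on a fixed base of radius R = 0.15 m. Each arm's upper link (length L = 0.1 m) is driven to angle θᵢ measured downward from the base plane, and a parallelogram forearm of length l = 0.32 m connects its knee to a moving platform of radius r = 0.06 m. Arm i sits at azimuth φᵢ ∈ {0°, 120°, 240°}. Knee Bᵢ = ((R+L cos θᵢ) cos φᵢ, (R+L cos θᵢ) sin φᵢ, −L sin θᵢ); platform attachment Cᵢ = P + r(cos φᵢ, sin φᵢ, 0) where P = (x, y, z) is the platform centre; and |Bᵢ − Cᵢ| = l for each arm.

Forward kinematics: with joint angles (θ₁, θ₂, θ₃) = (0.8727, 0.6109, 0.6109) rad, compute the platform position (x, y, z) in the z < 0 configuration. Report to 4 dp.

(-0.0335, 0.0000, -0.3357)

arm 1 at φ=0.0°: ρ1 = 0.1543;  S1 = (0.1543, 0.0000, -0.0766)
arm 2 at φ=120.0°: ρ2 = 0.1719;  S2 = (-0.0860, 0.1489, -0.0574)
φ3=240.0°: virtual centre (-0.0860, -0.1489, -0.0574), radius l
eliminate P² terms by subtracting sphere 1 from 2 and 3
linear system: -0.4805x+0.2978y = 0.0032−0.0385z; -0.4805x+-0.2978y = 0.0032−0.0385z
Cramer: x(z) = -0.0066+0.0801z;  y(z) = 0.0000-0.0000z
into |P−S₁|² = l²: 1.0064z² + 0.1274z + -0.0706 = 0;  Δ = 0.3006;  z = -0.3357 or 0.2091 → z<0 root = -0.3357
x = -0.0335, y = 0.0000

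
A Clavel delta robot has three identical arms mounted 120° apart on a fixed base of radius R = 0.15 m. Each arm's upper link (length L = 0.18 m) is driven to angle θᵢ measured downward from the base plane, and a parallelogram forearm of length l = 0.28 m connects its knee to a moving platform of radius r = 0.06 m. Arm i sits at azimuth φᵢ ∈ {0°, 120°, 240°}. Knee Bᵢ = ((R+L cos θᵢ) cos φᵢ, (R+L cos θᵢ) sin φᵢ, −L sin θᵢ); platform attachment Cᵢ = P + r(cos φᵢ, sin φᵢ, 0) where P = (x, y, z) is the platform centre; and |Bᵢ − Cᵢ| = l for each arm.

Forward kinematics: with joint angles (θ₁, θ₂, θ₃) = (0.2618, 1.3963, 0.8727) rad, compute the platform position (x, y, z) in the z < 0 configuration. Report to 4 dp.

(0.1229, -0.0832, -0.2737)

arm 1 at φ=0.0°: e+L cos θ1 = 0.2639;  centre 1 = (0.2639, 0.0000, -0.0466)
φ2=120.0°: virtual centre (-0.0606, 0.1050, -0.1773), radius l
centre 3 = (0.2057·cos240.0°, 0.2057·sin240.0°, -0.1379) = (-0.1028, -0.1781, -0.1379)
eliminate P² terms by subtracting sphere 1 from 2 and 3
linear system: -0.6490x+0.2100y = -0.0257−-0.2614z; -0.7334x+-0.3563y = -0.0105−-0.1826z
Cramer: x(z) = 0.0294-0.3413z;  y(z) = -0.0312+0.1899z
quadratic in z: (1.1525)z²+(0.2413)z+(-0.0203)=0, √Δ=0.3896 → z ∈ {-0.2737, 0.0644}; z = -0.2737 (taking z<0)
x = 0.1229, y = -0.0832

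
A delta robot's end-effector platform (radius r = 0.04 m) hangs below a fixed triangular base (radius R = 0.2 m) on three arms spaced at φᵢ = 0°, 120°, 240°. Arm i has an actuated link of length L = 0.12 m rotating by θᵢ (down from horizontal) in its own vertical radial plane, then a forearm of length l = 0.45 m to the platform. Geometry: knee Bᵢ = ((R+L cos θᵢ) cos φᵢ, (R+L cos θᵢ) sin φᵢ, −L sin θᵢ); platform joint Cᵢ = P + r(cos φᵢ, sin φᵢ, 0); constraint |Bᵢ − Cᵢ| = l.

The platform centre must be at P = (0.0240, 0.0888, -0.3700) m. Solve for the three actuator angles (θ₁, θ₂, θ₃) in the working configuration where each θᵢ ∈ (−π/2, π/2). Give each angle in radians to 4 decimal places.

rotate P by −φ1: (0.0240, 0.0888, -0.3700)
  A cos θ + B sin θ = C:  0.1360·cos θ + -0.3700·sin θ = 0.1034
  √(A²+B²)=0.3942;  θ1 = -1.2186+1.3054 ≈ 0.0868
φ2=120.0° → target in arm frame (0.0649, -0.0652)
  A=0.0951, B=-0.3700, C=(l²−L²−A²−y'²−z²)/(2L)=0.1579
  γ=atan2(-0.3700,0.0951)=-1.3192;  ψ=arccos(0.4134)=1.1446;  θ2=γ+ψ≈-0.1747
arm 3 (φ=240.0°): x'=-0.0889, y'=-0.0236
  A=0.2489, B=-0.3700, C=(l²−L²−A²−y'²−z²)/(2L)=-0.0471
  √(A²+B²)=0.4459;  θ3 = -0.9786+1.6767 ≈ 0.6981

θ₁ = 0.0868, θ₂ = -0.1747, θ₃ = 0.6981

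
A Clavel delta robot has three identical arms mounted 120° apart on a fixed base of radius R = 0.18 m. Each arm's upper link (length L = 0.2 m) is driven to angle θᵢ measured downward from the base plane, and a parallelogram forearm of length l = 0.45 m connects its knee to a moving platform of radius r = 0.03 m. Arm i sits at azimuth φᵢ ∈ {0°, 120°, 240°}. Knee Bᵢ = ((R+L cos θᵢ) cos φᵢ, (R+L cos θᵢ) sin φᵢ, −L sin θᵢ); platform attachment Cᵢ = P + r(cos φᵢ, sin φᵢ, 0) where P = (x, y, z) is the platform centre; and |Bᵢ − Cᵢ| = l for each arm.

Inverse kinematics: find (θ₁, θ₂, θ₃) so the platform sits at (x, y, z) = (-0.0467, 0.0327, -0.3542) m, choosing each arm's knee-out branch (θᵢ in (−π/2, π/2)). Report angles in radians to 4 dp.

θ₁ = 0.5237, θ₂ = 0.0876, θ₃ = 0.3490

rotate P by −φ1: (-0.0467, 0.0327, -0.3542)
  A=0.1967, B=-0.3542, C=(l²−L²−A²−y'²−z²)/(2L)=-0.0068
  √(A²+B²)=0.4052;  θ1 = -1.0639+1.5876 ≈ 0.5237
rotate P by −φ2: (0.0517, 0.0241, -0.3542)
  e−x'=0.0983;  (l²−L²−(e−x')²−y'²−z²)/2L = 0.0670
  √(A²+B²)=0.3676;  θ2 = -1.3000+1.3876 ≈ 0.0876
rotate P by −φ3: (-0.0050, -0.0568, -0.3542)
  e−x'=0.1550;  (l²−L²−(e−x')²−y'²−z²)/2L = 0.0245
  γ=atan2(-0.3542,0.1550)=-1.1584;  ψ=arccos(0.0634)=1.5074;  θ3=γ+ψ≈0.3490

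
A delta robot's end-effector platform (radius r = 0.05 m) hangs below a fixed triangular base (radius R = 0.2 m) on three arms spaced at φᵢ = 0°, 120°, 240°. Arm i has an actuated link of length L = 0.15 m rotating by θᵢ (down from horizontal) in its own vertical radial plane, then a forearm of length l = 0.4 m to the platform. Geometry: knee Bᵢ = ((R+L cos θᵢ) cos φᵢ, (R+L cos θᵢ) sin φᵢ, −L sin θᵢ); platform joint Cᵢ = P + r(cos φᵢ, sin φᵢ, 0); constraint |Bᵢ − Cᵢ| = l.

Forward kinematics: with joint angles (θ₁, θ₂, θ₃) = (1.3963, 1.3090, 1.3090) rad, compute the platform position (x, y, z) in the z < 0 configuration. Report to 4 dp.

(-0.0123, 0.0000, -0.5006)

O1 = (0.1760·cos0.0°, 0.1760·sin0.0°, -0.1477) = (0.1760, 0.0000, -0.1477)
arm 2 at φ=120.0°: e+L cos θ2 = 0.1888;  O2 = (-0.0944, 0.1635, -0.1449)
arm 3 at φ=240.0°: e+L cos θ3 = 0.1888;  O3 = (-0.0944, -0.1635, -0.1449)
eliminate P² terms by subtracting sphere 1 from 2 and 3
plane₁₂: -0.5409x+0.3271y+0.0057z = 0.0038
Cramer: x(z) = -0.0071+0.0105z;  y(z) = 0.0000-0.0000z
quadratic in z: (1.0001)z²+(0.2916)z+(-0.1046)=0, √Δ=0.7097 → z ∈ {-0.5006, 0.2090}; z = -0.5006 (taking z<0)
x = -0.0123, y = 0.0000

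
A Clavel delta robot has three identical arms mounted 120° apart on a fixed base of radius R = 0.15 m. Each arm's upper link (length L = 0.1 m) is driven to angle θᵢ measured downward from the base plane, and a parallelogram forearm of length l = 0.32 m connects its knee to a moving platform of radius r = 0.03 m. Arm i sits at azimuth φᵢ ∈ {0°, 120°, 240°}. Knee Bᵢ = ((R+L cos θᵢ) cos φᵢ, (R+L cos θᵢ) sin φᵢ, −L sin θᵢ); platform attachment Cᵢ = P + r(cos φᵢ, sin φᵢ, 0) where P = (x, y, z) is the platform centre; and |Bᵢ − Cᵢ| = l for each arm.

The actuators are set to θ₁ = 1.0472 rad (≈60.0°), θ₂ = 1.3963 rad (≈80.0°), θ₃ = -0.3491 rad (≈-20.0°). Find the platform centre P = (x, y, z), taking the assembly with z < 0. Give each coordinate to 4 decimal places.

(-0.0424, -0.1455, -0.2767)

φ1=0.0°: virtual centre (0.1700, 0.0000, -0.0866), radius l
φ2=120.0°: virtual centre (-0.0687, 0.1190, -0.0985), radius l
φ3=240.0°: virtual centre (-0.1070, -0.1853, 0.0342), radius l
eliminate P² terms by subtracting sphere 1 from 2 and 3
linear system: -0.4774x+0.2379y = -0.0078−-0.0238z; -0.5540x+-0.3706y = 0.0106−0.2416z
Cramer: x(z) = 0.0013+0.1577z;  y(z) = -0.0304+0.4162z
quadratic in z: (1.1981)z²+(0.0947)z+(-0.0655)=0, √Δ=0.5683 → z ∈ {-0.2767, 0.1976}; z = -0.2767 (taking z<0)
x = -0.0424, y = -0.1455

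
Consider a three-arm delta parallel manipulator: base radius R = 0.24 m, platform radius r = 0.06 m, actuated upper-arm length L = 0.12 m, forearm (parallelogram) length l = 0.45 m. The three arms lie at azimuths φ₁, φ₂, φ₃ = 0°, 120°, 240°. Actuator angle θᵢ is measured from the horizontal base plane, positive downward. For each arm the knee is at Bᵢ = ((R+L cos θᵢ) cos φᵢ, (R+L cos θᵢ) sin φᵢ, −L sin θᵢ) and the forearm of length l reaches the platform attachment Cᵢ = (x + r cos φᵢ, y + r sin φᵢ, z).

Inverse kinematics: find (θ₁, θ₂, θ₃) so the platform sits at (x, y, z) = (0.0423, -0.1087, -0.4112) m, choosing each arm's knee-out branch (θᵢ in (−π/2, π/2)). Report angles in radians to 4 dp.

φ1=0.0° → target in arm frame (0.0423, -0.1087)
  A cos θ + B sin θ = C:  0.1377·cos θ + -0.4112·sin θ = -0.0490
  √(A²+B²)=0.4336;  θ1 = -1.2477+1.6841 ≈ 0.4364
φ2=120.0° → target in arm frame (-0.1153, 0.0177)
  e−x'=0.2953;  (l²−L²−(e−x')²−y'²−z²)/2L = -0.2854
  √(A²+B²)=0.5062;  θ2 = -0.9480+2.1697 ≈ 1.2217
φ3=240.0° → target in arm frame (0.0730, 0.0910)
  A=0.1070, B=-0.4112, C=(l²−L²−A²−y'²−z²)/(2L)=-0.0030
  θ3 = atan2(B,A) + arccos(C/0.4249) = 0.2616

θ₁ = 0.4364, θ₂ = 1.2217, θ₃ = 0.2616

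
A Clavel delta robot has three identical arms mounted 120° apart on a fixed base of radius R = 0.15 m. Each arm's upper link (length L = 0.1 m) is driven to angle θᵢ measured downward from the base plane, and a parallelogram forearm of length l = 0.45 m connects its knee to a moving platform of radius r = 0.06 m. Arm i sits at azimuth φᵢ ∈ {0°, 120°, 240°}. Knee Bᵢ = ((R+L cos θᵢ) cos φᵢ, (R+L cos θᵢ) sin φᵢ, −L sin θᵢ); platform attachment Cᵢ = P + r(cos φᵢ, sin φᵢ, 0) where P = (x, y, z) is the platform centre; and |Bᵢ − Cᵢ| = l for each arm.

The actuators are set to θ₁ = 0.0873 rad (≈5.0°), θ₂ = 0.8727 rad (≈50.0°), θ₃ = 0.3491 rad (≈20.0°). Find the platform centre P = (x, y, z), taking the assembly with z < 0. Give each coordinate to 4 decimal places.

centre 1 = (0.1896·cos0.0°, 0.1896·sin0.0°, -0.0087) = (0.1896, 0.0000, -0.0087)
arm 2 at φ=120.0°: e+L cos θ2 = 0.1543;  centre 2 = (-0.0771, 0.1336, -0.0766)
arm 3 at φ=240.0°: e+L cos θ3 = 0.1840;  centre 3 = (-0.0920, -0.1593, -0.0342)
subtract pairs → two planes through P
[-0.5335 0.2672 -0.1358]·P = -0.0064;  [-0.5632 -0.3186 -0.0510]·P = -0.0010
det = 0.3205;  x = 0.0072+-0.1775z,  y = -0.0095+0.1537z
sphere 1 gives Az²+Bz+C=0 with A=1.0551, B=0.0793, C=-0.1690;  B²−4AC=0.7198;  roots -0.4396, 0.3645;  negative root z = -0.4396
x = 0.0852, y = -0.0771

(0.0852, -0.0771, -0.4396)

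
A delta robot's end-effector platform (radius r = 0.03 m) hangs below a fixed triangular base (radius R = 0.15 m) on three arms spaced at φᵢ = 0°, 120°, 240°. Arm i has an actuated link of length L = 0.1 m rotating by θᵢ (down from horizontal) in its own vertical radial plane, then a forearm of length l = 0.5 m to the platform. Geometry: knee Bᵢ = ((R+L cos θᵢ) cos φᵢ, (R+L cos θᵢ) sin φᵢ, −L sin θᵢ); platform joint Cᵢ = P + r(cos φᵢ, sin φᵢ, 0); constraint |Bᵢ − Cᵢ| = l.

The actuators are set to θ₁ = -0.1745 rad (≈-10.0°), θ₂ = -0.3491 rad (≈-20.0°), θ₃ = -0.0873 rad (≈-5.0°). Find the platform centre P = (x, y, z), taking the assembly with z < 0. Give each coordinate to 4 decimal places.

φ1=0.0°: virtual centre (0.2185, 0.0000, 0.0174), radius l
O2 = (0.2140·cos120.0°, 0.2140·sin120.0°, 0.0342) = (-0.1070, 0.1853, 0.0342)
φ3=240.0°: virtual centre (-0.1098, -0.1902, 0.0087), radius l
|O₂|²−|O₁|² = -0.0011;  |O₃|²−|O₁|² = 0.0003
[-0.6509 0.3706 0.0337]·P = -0.0011;  [-0.6566 -0.3804 -0.0173]·P = 0.0003
Cramer: x(z) = 0.0006+0.0131z;  y(z) = -0.0018-0.0680z
sphere 1 gives Az²+Bz+C=0 with A=1.0048, B=-0.0402, C=-0.2022;  B²−4AC=0.8144;  roots -0.4291, 0.4691;  negative root z = -0.4291
x = -0.0050, y = 0.0274

(-0.0050, 0.0274, -0.4291)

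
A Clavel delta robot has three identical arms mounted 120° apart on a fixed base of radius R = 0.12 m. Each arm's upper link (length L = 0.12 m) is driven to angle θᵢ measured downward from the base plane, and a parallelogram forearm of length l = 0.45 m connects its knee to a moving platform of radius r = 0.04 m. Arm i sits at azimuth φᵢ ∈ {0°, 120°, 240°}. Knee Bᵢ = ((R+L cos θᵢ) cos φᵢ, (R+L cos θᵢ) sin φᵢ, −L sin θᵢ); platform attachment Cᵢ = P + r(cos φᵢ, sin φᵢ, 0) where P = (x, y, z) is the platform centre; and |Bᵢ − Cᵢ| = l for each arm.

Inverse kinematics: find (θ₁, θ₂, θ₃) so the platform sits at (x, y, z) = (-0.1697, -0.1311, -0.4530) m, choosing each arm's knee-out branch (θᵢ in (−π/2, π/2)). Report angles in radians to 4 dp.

θ₁ = 1.3961, θ₂ = 0.9598, θ₃ = 0.0870

φ1=0.0° → target in arm frame (-0.1697, -0.1311)
  A cos θ + B sin θ = C:  0.2497·cos θ + -0.4530·sin θ = -0.4027
  θ1 = atan2(B,A) + arccos(C/0.5173) = 1.3961
φ2=120.0° → target in arm frame (-0.0287, 0.2125)
  e−x'=0.1087;  (l²−L²−(e−x')²−y'²−z²)/2L = -0.3087
  θ2 = atan2(B,A) + arccos(C/0.4659) = 0.9598
rotate P by −φ3: (0.1984, -0.0814, -0.4530)
  A cos θ + B sin θ = C:  -0.1184·cos θ + -0.4530·sin θ = -0.1573
  θ3 = atan2(B,A) + arccos(C/0.4682) = 0.0870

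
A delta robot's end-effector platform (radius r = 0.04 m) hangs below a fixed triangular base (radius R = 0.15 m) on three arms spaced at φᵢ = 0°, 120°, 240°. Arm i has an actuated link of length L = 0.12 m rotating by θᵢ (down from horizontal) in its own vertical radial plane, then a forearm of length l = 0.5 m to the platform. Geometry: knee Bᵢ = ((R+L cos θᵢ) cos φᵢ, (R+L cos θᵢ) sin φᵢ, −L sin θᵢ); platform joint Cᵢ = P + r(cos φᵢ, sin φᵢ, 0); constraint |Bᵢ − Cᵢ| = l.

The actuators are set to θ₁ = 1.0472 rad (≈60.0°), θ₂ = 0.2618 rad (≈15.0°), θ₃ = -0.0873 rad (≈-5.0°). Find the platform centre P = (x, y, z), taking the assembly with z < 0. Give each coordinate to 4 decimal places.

arm 1 at φ=0.0°: ρ1 = 0.1700;  centre 1 = (0.1700, 0.0000, -0.1039)
centre 2 = (0.2259·cos120.0°, 0.2259·sin120.0°, -0.0311) = (-0.1130, 0.1956, -0.0311)
φ3=240.0°: virtual centre (-0.1148, -0.1988, 0.0105), radius l
eliminate P² terms by subtracting sphere 1 from 2 and 3
linear system: -0.5659x+0.3913y = 0.0123−0.1457z; -0.5695x+-0.3976y = 0.0131−0.2288z
Cramer: x(z) = -0.0224+0.3293z;  y(z) = -0.0009+0.1038z
sphere 1 gives Az²+Bz+C=0 with A=1.1192, B=0.0810, C=-0.2022;  B²−4AC=0.9117;  roots -0.4628, 0.3904;  negative root z = -0.4628
x = -0.1747, y = -0.0489

(-0.1747, -0.0489, -0.4628)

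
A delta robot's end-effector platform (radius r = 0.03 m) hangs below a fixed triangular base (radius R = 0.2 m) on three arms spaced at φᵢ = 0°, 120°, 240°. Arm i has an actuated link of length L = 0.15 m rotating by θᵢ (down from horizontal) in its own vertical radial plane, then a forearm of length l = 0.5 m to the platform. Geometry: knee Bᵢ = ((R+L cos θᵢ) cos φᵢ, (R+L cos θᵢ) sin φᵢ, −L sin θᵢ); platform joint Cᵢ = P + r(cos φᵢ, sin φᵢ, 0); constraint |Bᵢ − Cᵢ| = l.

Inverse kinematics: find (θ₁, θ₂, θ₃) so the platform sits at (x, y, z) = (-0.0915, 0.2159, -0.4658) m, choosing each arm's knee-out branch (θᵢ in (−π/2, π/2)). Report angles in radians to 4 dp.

θ₁ = 1.2216, θ₂ = -0.1748, θ₃ = 1.3960

arm 1 (φ=0.0°): x'=-0.0915, y'=0.2159
  A=0.2615, B=-0.4658, C=(l²−L²−A²−y'²−z²)/(2L)=-0.3482
  θ1 = atan2(B,A) + arccos(C/0.5342) = 1.2216
rotate P by −φ2: (0.2327, -0.0287, -0.4658)
  A=-0.0627, B=-0.4658, C=(l²−L²−A²−y'²−z²)/(2L)=0.0192
  √(A²+B²)=0.4700;  θ2 = -1.7047+1.5299 ≈ -0.1748
rotate P by −φ3: (-0.1412, -0.1872, -0.4658)
  e−x'=0.3112;  (l²−L²−(e−x')²−y'²−z²)/2L = -0.4046
  γ=atan2(-0.4658,0.3112)=-0.9818;  ψ=arccos(-0.7222)=2.3777;  θ3=γ+ψ≈1.3960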